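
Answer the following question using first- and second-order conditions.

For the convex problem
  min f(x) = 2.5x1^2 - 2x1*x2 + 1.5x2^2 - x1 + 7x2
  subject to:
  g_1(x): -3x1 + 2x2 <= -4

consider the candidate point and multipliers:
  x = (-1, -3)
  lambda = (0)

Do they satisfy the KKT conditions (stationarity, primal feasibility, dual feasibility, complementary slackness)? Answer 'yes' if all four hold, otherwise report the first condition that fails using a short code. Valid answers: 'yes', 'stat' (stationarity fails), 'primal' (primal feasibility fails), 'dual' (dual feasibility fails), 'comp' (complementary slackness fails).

Gradient of f: grad f(x) = Q x + c = (0, 0)
Constraint values g_i(x) = a_i^T x - b_i:
  g_1((-1, -3)) = 1
Stationarity residual: grad f(x) + sum_i lambda_i a_i = (0, 0)
  -> stationarity OK
Primal feasibility (all g_i <= 0): FAILS
Dual feasibility (all lambda_i >= 0): OK
Complementary slackness (lambda_i * g_i(x) = 0 for all i): OK

Verdict: the first failing condition is primal_feasibility -> primal.

primal


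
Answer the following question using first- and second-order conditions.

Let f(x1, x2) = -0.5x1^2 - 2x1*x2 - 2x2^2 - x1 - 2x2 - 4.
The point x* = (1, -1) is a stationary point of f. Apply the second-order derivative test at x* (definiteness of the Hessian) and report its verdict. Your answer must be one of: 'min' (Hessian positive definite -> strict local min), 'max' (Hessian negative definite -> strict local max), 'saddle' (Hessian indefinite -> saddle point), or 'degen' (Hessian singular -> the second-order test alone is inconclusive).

Compute the Hessian H = grad^2 f:
  H = [[-1, -2], [-2, -4]]
Verify stationarity: grad f(x*) = H x* + g = (0, 0).
Eigenvalues of H: -5, 0.
H has a zero eigenvalue (singular; negative semidefinite but not definite), so H is neither positive definite, negative definite, nor indefinite. The second-order test alone is inconclusive -> degen.
(Indeed, f is constant along the null direction of H through x*, so x* is not a strict local extremum.)

degen


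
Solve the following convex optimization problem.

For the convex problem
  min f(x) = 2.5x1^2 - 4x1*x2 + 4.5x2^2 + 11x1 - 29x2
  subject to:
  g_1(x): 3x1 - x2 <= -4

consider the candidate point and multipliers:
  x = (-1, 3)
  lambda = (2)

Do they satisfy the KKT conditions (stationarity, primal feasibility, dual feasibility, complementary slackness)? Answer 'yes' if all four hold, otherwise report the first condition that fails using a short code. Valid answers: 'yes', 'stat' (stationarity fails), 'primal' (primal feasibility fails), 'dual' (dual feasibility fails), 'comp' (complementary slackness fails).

Gradient of f: grad f(x) = Q x + c = (-6, 2)
Constraint values g_i(x) = a_i^T x - b_i:
  g_1((-1, 3)) = -2
Stationarity residual: grad f(x) + sum_i lambda_i a_i = (0, 0)
  -> stationarity OK
Primal feasibility (all g_i <= 0): OK
Dual feasibility (all lambda_i >= 0): OK
Complementary slackness (lambda_i * g_i(x) = 0 for all i): FAILS

Verdict: the first failing condition is complementary_slackness -> comp.

comp


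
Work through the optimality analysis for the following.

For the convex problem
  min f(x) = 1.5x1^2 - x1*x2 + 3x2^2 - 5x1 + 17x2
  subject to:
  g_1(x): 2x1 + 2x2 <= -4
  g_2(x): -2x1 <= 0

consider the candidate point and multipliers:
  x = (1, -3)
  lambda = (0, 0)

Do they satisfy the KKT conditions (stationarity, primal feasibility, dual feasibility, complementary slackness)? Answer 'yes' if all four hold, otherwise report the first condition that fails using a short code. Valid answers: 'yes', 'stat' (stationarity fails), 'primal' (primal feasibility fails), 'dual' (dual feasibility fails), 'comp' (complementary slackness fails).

Gradient of f: grad f(x) = Q x + c = (1, -2)
Constraint values g_i(x) = a_i^T x - b_i:
  g_1((1, -3)) = 0
  g_2((1, -3)) = -2
Stationarity residual: grad f(x) + sum_i lambda_i a_i = (1, -2)
  -> stationarity FAILS
Primal feasibility (all g_i <= 0): OK
Dual feasibility (all lambda_i >= 0): OK
Complementary slackness (lambda_i * g_i(x) = 0 for all i): OK

Verdict: the first failing condition is stationarity -> stat.

stat


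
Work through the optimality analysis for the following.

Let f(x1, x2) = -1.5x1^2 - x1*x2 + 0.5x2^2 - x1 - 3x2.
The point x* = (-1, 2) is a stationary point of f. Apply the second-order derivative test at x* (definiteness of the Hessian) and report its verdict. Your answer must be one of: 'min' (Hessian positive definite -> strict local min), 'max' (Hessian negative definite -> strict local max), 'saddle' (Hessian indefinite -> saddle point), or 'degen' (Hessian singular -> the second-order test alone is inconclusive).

Compute the Hessian H = grad^2 f:
  H = [[-3, -1], [-1, 1]]
Verify stationarity: grad f(x*) = H x* + g = (0, 0).
Eigenvalues of H: -3.2361, 1.2361.
Eigenvalues have mixed signs, so H is indefinite -> x* is a saddle point.

saddle


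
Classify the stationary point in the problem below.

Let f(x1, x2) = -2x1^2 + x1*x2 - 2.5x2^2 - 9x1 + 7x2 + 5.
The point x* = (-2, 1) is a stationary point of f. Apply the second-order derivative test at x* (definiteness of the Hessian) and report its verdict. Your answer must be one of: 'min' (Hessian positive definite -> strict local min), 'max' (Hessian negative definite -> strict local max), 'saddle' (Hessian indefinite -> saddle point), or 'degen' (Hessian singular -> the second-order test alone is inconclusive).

Compute the Hessian H = grad^2 f:
  H = [[-4, 1], [1, -5]]
Verify stationarity: grad f(x*) = H x* + g = (0, 0).
Eigenvalues of H: -5.618, -3.382.
Both eigenvalues < 0, so H is negative definite -> x* is a strict local max.

max


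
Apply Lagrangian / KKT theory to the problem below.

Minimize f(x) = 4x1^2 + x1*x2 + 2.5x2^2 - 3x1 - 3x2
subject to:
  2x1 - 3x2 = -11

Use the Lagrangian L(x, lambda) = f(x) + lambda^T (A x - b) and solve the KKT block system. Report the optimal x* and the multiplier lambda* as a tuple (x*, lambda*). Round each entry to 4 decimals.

Form the Lagrangian:
  L(x, lambda) = (1/2) x^T Q x + c^T x + lambda^T (A x - b)
Stationarity (grad_x L = 0): Q x + c + A^T lambda = 0.
Primal feasibility: A x = b.

This gives the KKT block system:
  [ Q   A^T ] [ x     ]   [-c ]
  [ A    0  ] [ lambda ] = [ b ]

Solving the linear system:
  x*      = (-0.9423, 3.0385)
  lambda* = (3.75)
  f(x*)   = 17.4808

x* = (-0.9423, 3.0385), lambda* = (3.75)


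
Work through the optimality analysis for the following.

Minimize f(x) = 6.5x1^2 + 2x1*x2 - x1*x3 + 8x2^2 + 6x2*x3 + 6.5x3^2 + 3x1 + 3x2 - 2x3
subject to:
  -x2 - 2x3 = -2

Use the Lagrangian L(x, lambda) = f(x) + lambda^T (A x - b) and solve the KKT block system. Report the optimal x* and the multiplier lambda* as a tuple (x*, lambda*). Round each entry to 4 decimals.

Form the Lagrangian:
  L(x, lambda) = (1/2) x^T Q x + c^T x + lambda^T (A x - b)
Stationarity (grad_x L = 0): Q x + c + A^T lambda = 0.
Primal feasibility: A x = b.

This gives the KKT block system:
  [ Q   A^T ] [ x     ]   [-c ]
  [ A    0  ] [ lambda ] = [ b ]

Solving the linear system:
  x*      = (-0.1069, -0.244, 1.122)
  lambda* = (5.6145)
  f(x*)   = 3.9661

x* = (-0.1069, -0.244, 1.122), lambda* = (5.6145)


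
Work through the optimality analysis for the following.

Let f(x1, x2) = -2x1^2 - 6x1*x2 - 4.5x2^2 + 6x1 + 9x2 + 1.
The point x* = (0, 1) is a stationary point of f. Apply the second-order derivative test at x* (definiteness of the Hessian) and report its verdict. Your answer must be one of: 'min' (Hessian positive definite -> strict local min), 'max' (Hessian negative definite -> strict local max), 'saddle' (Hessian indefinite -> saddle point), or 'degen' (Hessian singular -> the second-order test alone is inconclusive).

Compute the Hessian H = grad^2 f:
  H = [[-4, -6], [-6, -9]]
Verify stationarity: grad f(x*) = H x* + g = (0, 0).
Eigenvalues of H: -13, 0.
H has a zero eigenvalue (singular; negative semidefinite but not definite), so H is neither positive definite, negative definite, nor indefinite. The second-order test alone is inconclusive -> degen.
(Indeed, f is constant along the null direction of H through x*, so x* is not a strict local extremum.)

degen


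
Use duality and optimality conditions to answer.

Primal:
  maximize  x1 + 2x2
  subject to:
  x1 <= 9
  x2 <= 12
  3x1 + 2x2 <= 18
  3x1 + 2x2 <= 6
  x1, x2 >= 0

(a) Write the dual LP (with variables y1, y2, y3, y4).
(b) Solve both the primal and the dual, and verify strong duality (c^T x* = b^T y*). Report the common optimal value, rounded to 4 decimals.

The standard primal-dual pair for 'max c^T x s.t. A x <= b, x >= 0' is:
  Dual:  min b^T y  s.t.  A^T y >= c,  y >= 0.

So the dual LP is:
  minimize  9y1 + 12y2 + 18y3 + 6y4
  subject to:
    y1 + 3y3 + 3y4 >= 1
    y2 + 2y3 + 2y4 >= 2
    y1, y2, y3, y4 >= 0

Solving the primal: x* = (0, 3).
  primal value c^T x* = 6.
Solving the dual: y* = (0, 0, 0, 1).
  dual value b^T y* = 6.
Strong duality: c^T x* = b^T y*. Confirmed.

6


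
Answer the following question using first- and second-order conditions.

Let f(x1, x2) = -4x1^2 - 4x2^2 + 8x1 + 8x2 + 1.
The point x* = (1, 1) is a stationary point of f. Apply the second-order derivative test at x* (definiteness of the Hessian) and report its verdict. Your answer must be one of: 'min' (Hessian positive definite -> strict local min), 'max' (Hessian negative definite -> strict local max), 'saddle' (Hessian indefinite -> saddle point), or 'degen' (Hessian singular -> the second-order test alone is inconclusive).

Compute the Hessian H = grad^2 f:
  H = [[-8, 0], [0, -8]]
Verify stationarity: grad f(x*) = H x* + g = (0, 0).
Eigenvalues of H: -8, -8.
Both eigenvalues < 0, so H is negative definite -> x* is a strict local max.

max


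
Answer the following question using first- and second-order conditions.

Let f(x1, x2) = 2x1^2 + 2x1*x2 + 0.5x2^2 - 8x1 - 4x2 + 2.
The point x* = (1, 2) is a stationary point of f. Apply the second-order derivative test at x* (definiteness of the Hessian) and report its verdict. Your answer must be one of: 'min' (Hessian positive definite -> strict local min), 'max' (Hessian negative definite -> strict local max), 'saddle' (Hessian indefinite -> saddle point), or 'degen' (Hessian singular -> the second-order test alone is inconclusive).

Compute the Hessian H = grad^2 f:
  H = [[4, 2], [2, 1]]
Verify stationarity: grad f(x*) = H x* + g = (0, 0).
Eigenvalues of H: 0, 5.
H has a zero eigenvalue (singular; positive semidefinite but not definite), so H is neither positive definite, negative definite, nor indefinite. The second-order test alone is inconclusive -> degen.
(Indeed, f is constant along the null direction of H through x*, so x* is not a strict local extremum.)

degen


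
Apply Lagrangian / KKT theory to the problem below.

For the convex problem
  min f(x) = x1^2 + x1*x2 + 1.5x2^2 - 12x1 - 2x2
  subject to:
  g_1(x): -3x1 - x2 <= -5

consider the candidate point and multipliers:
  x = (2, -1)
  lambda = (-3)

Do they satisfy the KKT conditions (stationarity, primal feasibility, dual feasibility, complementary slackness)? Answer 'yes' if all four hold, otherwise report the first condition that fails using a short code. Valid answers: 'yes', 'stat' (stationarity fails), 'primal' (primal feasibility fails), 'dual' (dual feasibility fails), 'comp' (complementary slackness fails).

Gradient of f: grad f(x) = Q x + c = (-9, -3)
Constraint values g_i(x) = a_i^T x - b_i:
  g_1((2, -1)) = 0
Stationarity residual: grad f(x) + sum_i lambda_i a_i = (0, 0)
  -> stationarity OK
Primal feasibility (all g_i <= 0): OK
Dual feasibility (all lambda_i >= 0): FAILS
Complementary slackness (lambda_i * g_i(x) = 0 for all i): OK

Verdict: the first failing condition is dual_feasibility -> dual.

dual


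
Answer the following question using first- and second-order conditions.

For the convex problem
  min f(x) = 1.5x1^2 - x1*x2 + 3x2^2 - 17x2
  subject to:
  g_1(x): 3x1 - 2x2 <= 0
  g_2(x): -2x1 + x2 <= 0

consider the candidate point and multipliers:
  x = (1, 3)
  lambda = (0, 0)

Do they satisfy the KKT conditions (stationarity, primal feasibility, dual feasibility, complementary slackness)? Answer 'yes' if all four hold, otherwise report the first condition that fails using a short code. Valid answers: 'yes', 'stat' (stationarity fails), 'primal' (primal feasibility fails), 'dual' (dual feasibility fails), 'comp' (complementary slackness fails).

Gradient of f: grad f(x) = Q x + c = (0, 0)
Constraint values g_i(x) = a_i^T x - b_i:
  g_1((1, 3)) = -3
  g_2((1, 3)) = 1
Stationarity residual: grad f(x) + sum_i lambda_i a_i = (0, 0)
  -> stationarity OK
Primal feasibility (all g_i <= 0): FAILS
Dual feasibility (all lambda_i >= 0): OK
Complementary slackness (lambda_i * g_i(x) = 0 for all i): OK

Verdict: the first failing condition is primal_feasibility -> primal.

primal


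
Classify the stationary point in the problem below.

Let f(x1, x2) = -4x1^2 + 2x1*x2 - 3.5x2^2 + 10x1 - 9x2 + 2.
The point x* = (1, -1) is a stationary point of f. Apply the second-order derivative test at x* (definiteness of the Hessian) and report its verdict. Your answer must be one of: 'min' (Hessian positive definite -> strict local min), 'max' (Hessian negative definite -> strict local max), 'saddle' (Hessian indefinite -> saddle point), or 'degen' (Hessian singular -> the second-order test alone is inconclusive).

Compute the Hessian H = grad^2 f:
  H = [[-8, 2], [2, -7]]
Verify stationarity: grad f(x*) = H x* + g = (0, 0).
Eigenvalues of H: -9.5616, -5.4384.
Both eigenvalues < 0, so H is negative definite -> x* is a strict local max.

max


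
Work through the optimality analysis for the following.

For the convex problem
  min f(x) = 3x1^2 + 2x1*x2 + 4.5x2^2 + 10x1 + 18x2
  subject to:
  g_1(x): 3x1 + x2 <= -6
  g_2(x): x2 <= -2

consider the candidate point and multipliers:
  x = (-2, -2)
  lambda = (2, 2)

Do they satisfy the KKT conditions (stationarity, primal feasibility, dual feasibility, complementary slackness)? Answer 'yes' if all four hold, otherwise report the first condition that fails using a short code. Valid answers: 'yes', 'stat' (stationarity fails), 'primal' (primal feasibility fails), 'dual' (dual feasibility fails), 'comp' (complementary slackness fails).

Gradient of f: grad f(x) = Q x + c = (-6, -4)
Constraint values g_i(x) = a_i^T x - b_i:
  g_1((-2, -2)) = -2
  g_2((-2, -2)) = 0
Stationarity residual: grad f(x) + sum_i lambda_i a_i = (0, 0)
  -> stationarity OK
Primal feasibility (all g_i <= 0): OK
Dual feasibility (all lambda_i >= 0): OK
Complementary slackness (lambda_i * g_i(x) = 0 for all i): FAILS

Verdict: the first failing condition is complementary_slackness -> comp.

comp


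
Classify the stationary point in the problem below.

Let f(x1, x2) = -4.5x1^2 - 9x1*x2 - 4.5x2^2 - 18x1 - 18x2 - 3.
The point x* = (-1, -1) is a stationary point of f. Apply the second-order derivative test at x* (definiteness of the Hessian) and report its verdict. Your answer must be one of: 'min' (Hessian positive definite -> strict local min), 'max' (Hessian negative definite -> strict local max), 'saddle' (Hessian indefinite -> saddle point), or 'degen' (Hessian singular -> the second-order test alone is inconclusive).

Compute the Hessian H = grad^2 f:
  H = [[-9, -9], [-9, -9]]
Verify stationarity: grad f(x*) = H x* + g = (0, 0).
Eigenvalues of H: -18, 0.
H has a zero eigenvalue (singular; negative semidefinite but not definite), so H is neither positive definite, negative definite, nor indefinite. The second-order test alone is inconclusive -> degen.
(Indeed, f is constant along the null direction of H through x*, so x* is not a strict local extremum.)

degen


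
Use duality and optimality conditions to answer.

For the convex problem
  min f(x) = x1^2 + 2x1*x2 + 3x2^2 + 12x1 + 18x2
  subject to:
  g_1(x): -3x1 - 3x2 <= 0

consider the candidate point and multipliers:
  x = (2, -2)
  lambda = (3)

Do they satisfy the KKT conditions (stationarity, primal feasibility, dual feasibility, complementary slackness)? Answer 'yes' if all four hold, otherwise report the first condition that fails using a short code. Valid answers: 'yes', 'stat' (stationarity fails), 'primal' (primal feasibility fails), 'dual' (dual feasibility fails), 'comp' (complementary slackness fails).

Gradient of f: grad f(x) = Q x + c = (12, 10)
Constraint values g_i(x) = a_i^T x - b_i:
  g_1((2, -2)) = 0
Stationarity residual: grad f(x) + sum_i lambda_i a_i = (3, 1)
  -> stationarity FAILS
Primal feasibility (all g_i <= 0): OK
Dual feasibility (all lambda_i >= 0): OK
Complementary slackness (lambda_i * g_i(x) = 0 for all i): OK

Verdict: the first failing condition is stationarity -> stat.

stat


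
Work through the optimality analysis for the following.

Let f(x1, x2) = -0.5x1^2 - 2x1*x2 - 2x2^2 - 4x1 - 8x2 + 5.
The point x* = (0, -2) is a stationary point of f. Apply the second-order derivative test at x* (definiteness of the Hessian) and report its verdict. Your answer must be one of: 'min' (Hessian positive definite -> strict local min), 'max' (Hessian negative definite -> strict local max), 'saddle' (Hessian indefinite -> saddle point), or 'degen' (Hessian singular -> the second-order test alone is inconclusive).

Compute the Hessian H = grad^2 f:
  H = [[-1, -2], [-2, -4]]
Verify stationarity: grad f(x*) = H x* + g = (0, 0).
Eigenvalues of H: -5, 0.
H has a zero eigenvalue (singular; negative semidefinite but not definite), so H is neither positive definite, negative definite, nor indefinite. The second-order test alone is inconclusive -> degen.
(Indeed, f is constant along the null direction of H through x*, so x* is not a strict local extremum.)

degen


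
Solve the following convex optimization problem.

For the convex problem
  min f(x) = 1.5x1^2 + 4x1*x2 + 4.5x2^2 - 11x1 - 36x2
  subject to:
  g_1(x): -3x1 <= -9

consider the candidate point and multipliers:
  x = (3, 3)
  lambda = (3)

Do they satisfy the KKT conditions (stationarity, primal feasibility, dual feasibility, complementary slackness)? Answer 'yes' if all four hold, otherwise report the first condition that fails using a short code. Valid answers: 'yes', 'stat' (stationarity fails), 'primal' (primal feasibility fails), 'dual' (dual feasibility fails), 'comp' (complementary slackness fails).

Gradient of f: grad f(x) = Q x + c = (10, 3)
Constraint values g_i(x) = a_i^T x - b_i:
  g_1((3, 3)) = 0
Stationarity residual: grad f(x) + sum_i lambda_i a_i = (1, 3)
  -> stationarity FAILS
Primal feasibility (all g_i <= 0): OK
Dual feasibility (all lambda_i >= 0): OK
Complementary slackness (lambda_i * g_i(x) = 0 for all i): OK

Verdict: the first failing condition is stationarity -> stat.

stat


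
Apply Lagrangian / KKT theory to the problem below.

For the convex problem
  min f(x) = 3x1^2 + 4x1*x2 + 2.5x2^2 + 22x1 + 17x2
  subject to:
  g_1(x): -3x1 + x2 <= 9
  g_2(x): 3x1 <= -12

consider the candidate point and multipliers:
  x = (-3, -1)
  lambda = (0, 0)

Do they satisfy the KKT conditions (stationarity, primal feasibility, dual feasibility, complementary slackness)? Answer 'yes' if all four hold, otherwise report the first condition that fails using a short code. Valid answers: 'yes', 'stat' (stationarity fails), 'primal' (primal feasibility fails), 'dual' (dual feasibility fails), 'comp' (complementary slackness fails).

Gradient of f: grad f(x) = Q x + c = (0, 0)
Constraint values g_i(x) = a_i^T x - b_i:
  g_1((-3, -1)) = -1
  g_2((-3, -1)) = 3
Stationarity residual: grad f(x) + sum_i lambda_i a_i = (0, 0)
  -> stationarity OK
Primal feasibility (all g_i <= 0): FAILS
Dual feasibility (all lambda_i >= 0): OK
Complementary slackness (lambda_i * g_i(x) = 0 for all i): OK

Verdict: the first failing condition is primal_feasibility -> primal.

primal


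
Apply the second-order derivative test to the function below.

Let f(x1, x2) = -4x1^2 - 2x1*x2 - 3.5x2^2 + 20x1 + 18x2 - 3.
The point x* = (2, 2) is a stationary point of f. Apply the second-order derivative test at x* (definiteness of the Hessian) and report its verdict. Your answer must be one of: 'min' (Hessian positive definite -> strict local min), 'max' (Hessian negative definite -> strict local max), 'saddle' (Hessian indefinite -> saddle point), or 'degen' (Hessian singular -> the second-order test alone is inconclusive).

Compute the Hessian H = grad^2 f:
  H = [[-8, -2], [-2, -7]]
Verify stationarity: grad f(x*) = H x* + g = (0, 0).
Eigenvalues of H: -9.5616, -5.4384.
Both eigenvalues < 0, so H is negative definite -> x* is a strict local max.

max


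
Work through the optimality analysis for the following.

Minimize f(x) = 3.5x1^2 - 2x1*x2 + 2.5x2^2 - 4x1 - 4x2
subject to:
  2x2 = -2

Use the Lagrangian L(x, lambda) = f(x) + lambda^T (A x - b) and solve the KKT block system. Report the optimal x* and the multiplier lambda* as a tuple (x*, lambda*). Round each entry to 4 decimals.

Form the Lagrangian:
  L(x, lambda) = (1/2) x^T Q x + c^T x + lambda^T (A x - b)
Stationarity (grad_x L = 0): Q x + c + A^T lambda = 0.
Primal feasibility: A x = b.

This gives the KKT block system:
  [ Q   A^T ] [ x     ]   [-c ]
  [ A    0  ] [ lambda ] = [ b ]

Solving the linear system:
  x*      = (0.2857, -1)
  lambda* = (4.7857)
  f(x*)   = 6.2143

x* = (0.2857, -1), lambda* = (4.7857)


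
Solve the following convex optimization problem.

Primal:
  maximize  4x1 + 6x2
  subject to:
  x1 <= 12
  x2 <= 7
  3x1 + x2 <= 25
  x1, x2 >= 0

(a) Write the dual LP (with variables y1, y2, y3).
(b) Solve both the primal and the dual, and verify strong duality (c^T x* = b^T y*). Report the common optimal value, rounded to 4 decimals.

The standard primal-dual pair for 'max c^T x s.t. A x <= b, x >= 0' is:
  Dual:  min b^T y  s.t.  A^T y >= c,  y >= 0.

So the dual LP is:
  minimize  12y1 + 7y2 + 25y3
  subject to:
    y1 + 3y3 >= 4
    y2 + y3 >= 6
    y1, y2, y3 >= 0

Solving the primal: x* = (6, 7).
  primal value c^T x* = 66.
Solving the dual: y* = (0, 4.6667, 1.3333).
  dual value b^T y* = 66.
Strong duality: c^T x* = b^T y*. Confirmed.

66


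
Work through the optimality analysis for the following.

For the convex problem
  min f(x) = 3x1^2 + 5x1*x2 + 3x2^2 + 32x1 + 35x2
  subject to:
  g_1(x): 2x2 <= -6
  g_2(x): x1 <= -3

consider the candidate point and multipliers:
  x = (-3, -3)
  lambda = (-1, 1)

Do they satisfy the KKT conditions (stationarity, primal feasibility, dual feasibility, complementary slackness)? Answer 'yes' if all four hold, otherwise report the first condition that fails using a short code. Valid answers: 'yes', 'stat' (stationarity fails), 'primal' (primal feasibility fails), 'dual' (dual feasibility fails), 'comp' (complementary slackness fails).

Gradient of f: grad f(x) = Q x + c = (-1, 2)
Constraint values g_i(x) = a_i^T x - b_i:
  g_1((-3, -3)) = 0
  g_2((-3, -3)) = 0
Stationarity residual: grad f(x) + sum_i lambda_i a_i = (0, 0)
  -> stationarity OK
Primal feasibility (all g_i <= 0): OK
Dual feasibility (all lambda_i >= 0): FAILS
Complementary slackness (lambda_i * g_i(x) = 0 for all i): OK

Verdict: the first failing condition is dual_feasibility -> dual.

dual


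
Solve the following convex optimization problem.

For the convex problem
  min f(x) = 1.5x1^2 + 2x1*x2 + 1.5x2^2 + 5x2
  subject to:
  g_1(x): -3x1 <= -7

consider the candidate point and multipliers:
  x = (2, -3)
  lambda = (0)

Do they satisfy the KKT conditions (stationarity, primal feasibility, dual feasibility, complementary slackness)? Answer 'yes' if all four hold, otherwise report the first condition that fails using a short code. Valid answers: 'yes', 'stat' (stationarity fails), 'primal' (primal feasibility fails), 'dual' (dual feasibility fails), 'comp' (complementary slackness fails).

Gradient of f: grad f(x) = Q x + c = (0, 0)
Constraint values g_i(x) = a_i^T x - b_i:
  g_1((2, -3)) = 1
Stationarity residual: grad f(x) + sum_i lambda_i a_i = (0, 0)
  -> stationarity OK
Primal feasibility (all g_i <= 0): FAILS
Dual feasibility (all lambda_i >= 0): OK
Complementary slackness (lambda_i * g_i(x) = 0 for all i): OK

Verdict: the first failing condition is primal_feasibility -> primal.

primal


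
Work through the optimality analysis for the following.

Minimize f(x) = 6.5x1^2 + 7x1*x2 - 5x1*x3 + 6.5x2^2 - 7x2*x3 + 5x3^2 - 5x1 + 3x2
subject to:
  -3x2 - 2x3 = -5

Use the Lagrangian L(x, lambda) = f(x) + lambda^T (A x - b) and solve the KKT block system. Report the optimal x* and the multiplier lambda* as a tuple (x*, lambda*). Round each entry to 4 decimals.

Form the Lagrangian:
  L(x, lambda) = (1/2) x^T Q x + c^T x + lambda^T (A x - b)
Stationarity (grad_x L = 0): Q x + c + A^T lambda = 0.
Primal feasibility: A x = b.

This gives the KKT block system:
  [ Q   A^T ] [ x     ]   [-c ]
  [ A    0  ] [ lambda ] = [ b ]

Solving the linear system:
  x*      = (0.4478, 0.8054, 1.2918)
  lambda* = (2.5207)
  f(x*)   = 6.3906

x* = (0.4478, 0.8054, 1.2918), lambda* = (2.5207)


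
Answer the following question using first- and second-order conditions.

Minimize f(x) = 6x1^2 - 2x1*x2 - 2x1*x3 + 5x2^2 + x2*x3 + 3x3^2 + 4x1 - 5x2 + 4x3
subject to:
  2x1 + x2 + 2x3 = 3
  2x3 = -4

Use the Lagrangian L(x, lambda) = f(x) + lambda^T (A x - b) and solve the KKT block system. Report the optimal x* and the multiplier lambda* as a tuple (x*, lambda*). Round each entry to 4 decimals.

Form the Lagrangian:
  L(x, lambda) = (1/2) x^T Q x + c^T x + lambda^T (A x - b)
Stationarity (grad_x L = 0): Q x + c + A^T lambda = 0.
Primal feasibility: A x = b.

This gives the KKT block system:
  [ Q   A^T ] [ x     ]   [-c ]
  [ A    0  ] [ lambda ] = [ b ]

Solving the linear system:
  x*      = (2.2, 2.6, -2)
  lambda* = (-14.6, 19.5)
  f(x*)   = 54.8

x* = (2.2, 2.6, -2), lambda* = (-14.6, 19.5)


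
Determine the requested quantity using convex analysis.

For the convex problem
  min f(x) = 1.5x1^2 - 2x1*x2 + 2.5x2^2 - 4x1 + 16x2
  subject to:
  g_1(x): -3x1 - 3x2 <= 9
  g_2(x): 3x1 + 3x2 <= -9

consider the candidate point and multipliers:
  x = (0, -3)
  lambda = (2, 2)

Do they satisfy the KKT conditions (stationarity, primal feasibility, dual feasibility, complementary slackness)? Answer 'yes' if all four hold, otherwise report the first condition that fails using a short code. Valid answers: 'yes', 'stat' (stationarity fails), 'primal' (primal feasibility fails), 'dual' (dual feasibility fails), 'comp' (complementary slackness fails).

Gradient of f: grad f(x) = Q x + c = (2, 1)
Constraint values g_i(x) = a_i^T x - b_i:
  g_1((0, -3)) = 0
  g_2((0, -3)) = 0
Stationarity residual: grad f(x) + sum_i lambda_i a_i = (2, 1)
  -> stationarity FAILS
Primal feasibility (all g_i <= 0): OK
Dual feasibility (all lambda_i >= 0): OK
Complementary slackness (lambda_i * g_i(x) = 0 for all i): OK

Verdict: the first failing condition is stationarity -> stat.

stat


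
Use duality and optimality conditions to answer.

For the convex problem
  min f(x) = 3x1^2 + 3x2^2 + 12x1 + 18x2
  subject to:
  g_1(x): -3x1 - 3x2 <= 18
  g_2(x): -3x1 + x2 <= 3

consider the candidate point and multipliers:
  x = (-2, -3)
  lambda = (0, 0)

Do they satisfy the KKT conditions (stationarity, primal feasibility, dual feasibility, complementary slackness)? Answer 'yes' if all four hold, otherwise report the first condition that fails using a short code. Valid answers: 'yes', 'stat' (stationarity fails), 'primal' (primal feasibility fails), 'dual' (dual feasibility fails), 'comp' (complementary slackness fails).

Gradient of f: grad f(x) = Q x + c = (0, 0)
Constraint values g_i(x) = a_i^T x - b_i:
  g_1((-2, -3)) = -3
  g_2((-2, -3)) = 0
Stationarity residual: grad f(x) + sum_i lambda_i a_i = (0, 0)
  -> stationarity OK
Primal feasibility (all g_i <= 0): OK
Dual feasibility (all lambda_i >= 0): OK
Complementary slackness (lambda_i * g_i(x) = 0 for all i): OK

Verdict: yes, KKT holds.

yes


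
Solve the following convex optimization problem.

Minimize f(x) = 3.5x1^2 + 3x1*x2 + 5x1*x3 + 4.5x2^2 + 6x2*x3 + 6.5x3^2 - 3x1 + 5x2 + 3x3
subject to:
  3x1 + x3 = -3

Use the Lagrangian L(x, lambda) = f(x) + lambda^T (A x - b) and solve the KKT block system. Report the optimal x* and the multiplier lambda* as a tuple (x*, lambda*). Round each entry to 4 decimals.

Form the Lagrangian:
  L(x, lambda) = (1/2) x^T Q x + c^T x + lambda^T (A x - b)
Stationarity (grad_x L = 0): Q x + c + A^T lambda = 0.
Primal feasibility: A x = b.

This gives the KKT block system:
  [ Q   A^T ] [ x     ]   [-c ]
  [ A    0  ] [ lambda ] = [ b ]

Solving the linear system:
  x*      = (-0.9903, -0.2061, -0.029)
  lambda* = (3.5652)
  f(x*)   = 6.2746

x* = (-0.9903, -0.2061, -0.029), lambda* = (3.5652)


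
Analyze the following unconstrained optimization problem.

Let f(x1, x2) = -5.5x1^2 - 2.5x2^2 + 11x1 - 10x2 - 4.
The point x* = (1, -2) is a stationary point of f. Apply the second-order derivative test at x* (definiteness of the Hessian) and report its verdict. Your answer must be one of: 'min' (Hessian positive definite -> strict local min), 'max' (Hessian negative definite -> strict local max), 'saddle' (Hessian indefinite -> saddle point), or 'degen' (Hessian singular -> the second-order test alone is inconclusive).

Compute the Hessian H = grad^2 f:
  H = [[-11, 0], [0, -5]]
Verify stationarity: grad f(x*) = H x* + g = (0, 0).
Eigenvalues of H: -11, -5.
Both eigenvalues < 0, so H is negative definite -> x* is a strict local max.

max


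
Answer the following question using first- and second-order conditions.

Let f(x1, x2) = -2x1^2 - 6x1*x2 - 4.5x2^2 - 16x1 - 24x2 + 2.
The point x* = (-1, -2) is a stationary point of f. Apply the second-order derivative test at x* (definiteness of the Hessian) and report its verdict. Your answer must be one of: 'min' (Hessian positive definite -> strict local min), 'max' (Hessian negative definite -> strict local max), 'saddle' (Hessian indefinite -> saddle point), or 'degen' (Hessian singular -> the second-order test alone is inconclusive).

Compute the Hessian H = grad^2 f:
  H = [[-4, -6], [-6, -9]]
Verify stationarity: grad f(x*) = H x* + g = (0, 0).
Eigenvalues of H: -13, 0.
H has a zero eigenvalue (singular; negative semidefinite but not definite), so H is neither positive definite, negative definite, nor indefinite. The second-order test alone is inconclusive -> degen.
(Indeed, f is constant along the null direction of H through x*, so x* is not a strict local extremum.)

degen


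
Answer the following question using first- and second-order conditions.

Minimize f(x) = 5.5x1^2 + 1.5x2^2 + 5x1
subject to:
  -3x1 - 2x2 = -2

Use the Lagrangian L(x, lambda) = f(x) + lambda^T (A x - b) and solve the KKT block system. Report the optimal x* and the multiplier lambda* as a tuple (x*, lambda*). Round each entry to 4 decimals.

Form the Lagrangian:
  L(x, lambda) = (1/2) x^T Q x + c^T x + lambda^T (A x - b)
Stationarity (grad_x L = 0): Q x + c + A^T lambda = 0.
Primal feasibility: A x = b.

This gives the KKT block system:
  [ Q   A^T ] [ x     ]   [-c ]
  [ A    0  ] [ lambda ] = [ b ]

Solving the linear system:
  x*      = (-0.0282, 1.0423)
  lambda* = (1.5634)
  f(x*)   = 1.493

x* = (-0.0282, 1.0423), lambda* = (1.5634)


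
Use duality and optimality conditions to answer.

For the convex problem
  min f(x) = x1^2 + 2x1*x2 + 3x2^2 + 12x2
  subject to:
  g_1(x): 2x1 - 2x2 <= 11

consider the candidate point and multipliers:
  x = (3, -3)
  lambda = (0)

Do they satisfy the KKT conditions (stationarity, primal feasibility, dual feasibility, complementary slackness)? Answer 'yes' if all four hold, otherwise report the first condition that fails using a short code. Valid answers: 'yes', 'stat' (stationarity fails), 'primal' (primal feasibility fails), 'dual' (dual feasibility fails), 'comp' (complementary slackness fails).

Gradient of f: grad f(x) = Q x + c = (0, 0)
Constraint values g_i(x) = a_i^T x - b_i:
  g_1((3, -3)) = 1
Stationarity residual: grad f(x) + sum_i lambda_i a_i = (0, 0)
  -> stationarity OK
Primal feasibility (all g_i <= 0): FAILS
Dual feasibility (all lambda_i >= 0): OK
Complementary slackness (lambda_i * g_i(x) = 0 for all i): OK

Verdict: the first failing condition is primal_feasibility -> primal.

primal


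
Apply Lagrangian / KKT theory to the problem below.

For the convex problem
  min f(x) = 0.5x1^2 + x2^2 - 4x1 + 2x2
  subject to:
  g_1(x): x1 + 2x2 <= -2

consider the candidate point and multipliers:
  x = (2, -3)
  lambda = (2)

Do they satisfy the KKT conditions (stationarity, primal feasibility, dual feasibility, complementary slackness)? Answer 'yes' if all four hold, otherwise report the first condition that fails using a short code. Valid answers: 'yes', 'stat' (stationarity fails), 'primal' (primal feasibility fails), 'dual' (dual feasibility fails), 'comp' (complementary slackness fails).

Gradient of f: grad f(x) = Q x + c = (-2, -4)
Constraint values g_i(x) = a_i^T x - b_i:
  g_1((2, -3)) = -2
Stationarity residual: grad f(x) + sum_i lambda_i a_i = (0, 0)
  -> stationarity OK
Primal feasibility (all g_i <= 0): OK
Dual feasibility (all lambda_i >= 0): OK
Complementary slackness (lambda_i * g_i(x) = 0 for all i): FAILS

Verdict: the first failing condition is complementary_slackness -> comp.

comp


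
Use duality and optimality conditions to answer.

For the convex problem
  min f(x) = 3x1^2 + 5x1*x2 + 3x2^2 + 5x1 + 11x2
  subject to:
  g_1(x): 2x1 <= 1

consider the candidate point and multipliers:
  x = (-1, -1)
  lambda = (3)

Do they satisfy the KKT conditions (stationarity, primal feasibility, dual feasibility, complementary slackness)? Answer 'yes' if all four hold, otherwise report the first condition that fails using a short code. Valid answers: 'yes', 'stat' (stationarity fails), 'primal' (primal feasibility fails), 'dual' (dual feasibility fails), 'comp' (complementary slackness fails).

Gradient of f: grad f(x) = Q x + c = (-6, 0)
Constraint values g_i(x) = a_i^T x - b_i:
  g_1((-1, -1)) = -3
Stationarity residual: grad f(x) + sum_i lambda_i a_i = (0, 0)
  -> stationarity OK
Primal feasibility (all g_i <= 0): OK
Dual feasibility (all lambda_i >= 0): OK
Complementary slackness (lambda_i * g_i(x) = 0 for all i): FAILS

Verdict: the first failing condition is complementary_slackness -> comp.

comp


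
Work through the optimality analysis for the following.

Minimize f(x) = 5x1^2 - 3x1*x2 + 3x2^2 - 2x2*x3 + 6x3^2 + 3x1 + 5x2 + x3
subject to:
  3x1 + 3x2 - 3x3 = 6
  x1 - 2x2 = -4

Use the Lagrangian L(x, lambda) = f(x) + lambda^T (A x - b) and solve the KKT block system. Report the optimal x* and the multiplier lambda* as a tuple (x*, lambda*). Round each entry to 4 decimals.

Form the Lagrangian:
  L(x, lambda) = (1/2) x^T Q x + c^T x + lambda^T (A x - b)
Stationarity (grad_x L = 0): Q x + c + A^T lambda = 0.
Primal feasibility: A x = b.

This gives the KKT block system:
  [ Q   A^T ] [ x     ]   [-c ]
  [ A    0  ] [ lambda ] = [ b ]

Solving the linear system:
  x*      = (-0.0308, 1.9846, -0.0462)
  lambda* = (-1.1744, 6.7846)
  f(x*)   = 21.9846

x* = (-0.0308, 1.9846, -0.0462), lambda* = (-1.1744, 6.7846)


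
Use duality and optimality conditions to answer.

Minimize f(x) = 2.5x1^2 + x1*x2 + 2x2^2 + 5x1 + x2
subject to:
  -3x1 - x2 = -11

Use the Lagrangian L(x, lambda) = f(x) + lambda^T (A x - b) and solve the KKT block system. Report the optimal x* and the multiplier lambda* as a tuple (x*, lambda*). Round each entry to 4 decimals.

Form the Lagrangian:
  L(x, lambda) = (1/2) x^T Q x + c^T x + lambda^T (A x - b)
Stationarity (grad_x L = 0): Q x + c + A^T lambda = 0.
Primal feasibility: A x = b.

This gives the KKT block system:
  [ Q   A^T ] [ x     ]   [-c ]
  [ A    0  ] [ lambda ] = [ b ]

Solving the linear system:
  x*      = (3.4, 0.8)
  lambda* = (7.6)
  f(x*)   = 50.7

x* = (3.4, 0.8), lambda* = (7.6)


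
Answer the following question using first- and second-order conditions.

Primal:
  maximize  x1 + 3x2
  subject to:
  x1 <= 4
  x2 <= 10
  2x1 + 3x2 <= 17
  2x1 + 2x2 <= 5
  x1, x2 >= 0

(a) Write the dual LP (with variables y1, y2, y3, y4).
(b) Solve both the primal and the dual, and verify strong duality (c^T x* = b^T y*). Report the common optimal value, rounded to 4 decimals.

The standard primal-dual pair for 'max c^T x s.t. A x <= b, x >= 0' is:
  Dual:  min b^T y  s.t.  A^T y >= c,  y >= 0.

So the dual LP is:
  minimize  4y1 + 10y2 + 17y3 + 5y4
  subject to:
    y1 + 2y3 + 2y4 >= 1
    y2 + 3y3 + 2y4 >= 3
    y1, y2, y3, y4 >= 0

Solving the primal: x* = (0, 2.5).
  primal value c^T x* = 7.5.
Solving the dual: y* = (0, 0, 0, 1.5).
  dual value b^T y* = 7.5.
Strong duality: c^T x* = b^T y*. Confirmed.

7.5


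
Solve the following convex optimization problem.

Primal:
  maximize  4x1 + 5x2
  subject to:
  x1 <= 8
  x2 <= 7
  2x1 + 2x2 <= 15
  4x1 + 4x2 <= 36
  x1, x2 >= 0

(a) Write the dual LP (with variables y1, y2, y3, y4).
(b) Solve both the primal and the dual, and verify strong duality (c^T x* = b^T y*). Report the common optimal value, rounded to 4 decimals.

The standard primal-dual pair for 'max c^T x s.t. A x <= b, x >= 0' is:
  Dual:  min b^T y  s.t.  A^T y >= c,  y >= 0.

So the dual LP is:
  minimize  8y1 + 7y2 + 15y3 + 36y4
  subject to:
    y1 + 2y3 + 4y4 >= 4
    y2 + 2y3 + 4y4 >= 5
    y1, y2, y3, y4 >= 0

Solving the primal: x* = (0.5, 7).
  primal value c^T x* = 37.
Solving the dual: y* = (0, 1, 2, 0).
  dual value b^T y* = 37.
Strong duality: c^T x* = b^T y*. Confirmed.

37


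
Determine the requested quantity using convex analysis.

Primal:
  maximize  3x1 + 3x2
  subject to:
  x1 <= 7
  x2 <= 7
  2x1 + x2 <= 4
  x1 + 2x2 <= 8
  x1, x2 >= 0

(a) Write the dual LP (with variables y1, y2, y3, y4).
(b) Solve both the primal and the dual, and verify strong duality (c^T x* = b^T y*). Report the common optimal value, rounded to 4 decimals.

The standard primal-dual pair for 'max c^T x s.t. A x <= b, x >= 0' is:
  Dual:  min b^T y  s.t.  A^T y >= c,  y >= 0.

So the dual LP is:
  minimize  7y1 + 7y2 + 4y3 + 8y4
  subject to:
    y1 + 2y3 + y4 >= 3
    y2 + y3 + 2y4 >= 3
    y1, y2, y3, y4 >= 0

Solving the primal: x* = (0, 4).
  primal value c^T x* = 12.
Solving the dual: y* = (0, 0, 1, 1).
  dual value b^T y* = 12.
Strong duality: c^T x* = b^T y*. Confirmed.

12


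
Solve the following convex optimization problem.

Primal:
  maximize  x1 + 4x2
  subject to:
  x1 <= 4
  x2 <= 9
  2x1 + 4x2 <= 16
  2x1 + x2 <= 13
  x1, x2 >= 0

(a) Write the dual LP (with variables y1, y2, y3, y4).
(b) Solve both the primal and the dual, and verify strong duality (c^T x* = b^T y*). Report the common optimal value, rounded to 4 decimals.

The standard primal-dual pair for 'max c^T x s.t. A x <= b, x >= 0' is:
  Dual:  min b^T y  s.t.  A^T y >= c,  y >= 0.

So the dual LP is:
  minimize  4y1 + 9y2 + 16y3 + 13y4
  subject to:
    y1 + 2y3 + 2y4 >= 1
    y2 + 4y3 + y4 >= 4
    y1, y2, y3, y4 >= 0

Solving the primal: x* = (0, 4).
  primal value c^T x* = 16.
Solving the dual: y* = (0, 0, 1, 0).
  dual value b^T y* = 16.
Strong duality: c^T x* = b^T y*. Confirmed.

16


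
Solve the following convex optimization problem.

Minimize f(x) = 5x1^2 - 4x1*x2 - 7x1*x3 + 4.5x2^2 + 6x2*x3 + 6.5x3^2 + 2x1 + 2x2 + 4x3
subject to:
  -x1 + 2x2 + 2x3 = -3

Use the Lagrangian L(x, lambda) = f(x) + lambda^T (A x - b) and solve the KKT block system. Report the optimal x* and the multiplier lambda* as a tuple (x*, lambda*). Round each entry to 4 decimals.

Form the Lagrangian:
  L(x, lambda) = (1/2) x^T Q x + c^T x + lambda^T (A x - b)
Stationarity (grad_x L = 0): Q x + c + A^T lambda = 0.
Primal feasibility: A x = b.

This gives the KKT block system:
  [ Q   A^T ] [ x     ]   [-c ]
  [ A    0  ] [ lambda ] = [ b ]

Solving the linear system:
  x*      = (-0.8313, -0.8916, -1.0241)
  lambda* = (4.4217)
  f(x*)   = 2.8614

x* = (-0.8313, -0.8916, -1.0241), lambda* = (4.4217)


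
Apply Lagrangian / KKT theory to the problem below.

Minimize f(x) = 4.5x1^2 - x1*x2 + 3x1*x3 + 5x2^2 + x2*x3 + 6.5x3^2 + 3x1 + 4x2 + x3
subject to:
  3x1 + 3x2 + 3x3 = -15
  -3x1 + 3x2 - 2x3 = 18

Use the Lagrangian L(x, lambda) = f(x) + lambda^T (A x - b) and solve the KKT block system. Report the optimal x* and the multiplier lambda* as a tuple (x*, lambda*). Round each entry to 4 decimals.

Form the Lagrangian:
  L(x, lambda) = (1/2) x^T Q x + c^T x + lambda^T (A x - b)
Stationarity (grad_x L = 0): Q x + c + A^T lambda = 0.
Primal feasibility: A x = b.

This gives the KKT block system:
  [ Q   A^T ] [ x     ]   [-c ]
  [ A    0  ] [ lambda ] = [ b ]

Solving the linear system:
  x*      = (-4.1976, 0.7605, -1.5629)
  lambda* = (4.3313, -9.0778)
  f(x*)   = 108.6287

x* = (-4.1976, 0.7605, -1.5629), lambda* = (4.3313, -9.0778)
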